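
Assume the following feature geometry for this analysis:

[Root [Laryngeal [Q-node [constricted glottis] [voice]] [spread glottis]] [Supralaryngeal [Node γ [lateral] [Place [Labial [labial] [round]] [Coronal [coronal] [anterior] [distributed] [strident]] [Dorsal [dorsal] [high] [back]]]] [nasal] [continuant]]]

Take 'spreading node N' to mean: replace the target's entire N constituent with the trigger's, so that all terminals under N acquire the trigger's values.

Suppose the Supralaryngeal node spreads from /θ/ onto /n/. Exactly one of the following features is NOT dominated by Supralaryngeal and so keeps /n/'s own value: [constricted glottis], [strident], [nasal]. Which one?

[constricted glottis]

Under this geometry, Supralaryngeal contains [lateral], [labial], [round], [coronal], [anterior], [distributed], [strident], [dorsal], [high], [back], [nasal], [continuant].
Of the listed options, [nasal], [strident] are among these and would be overwritten by spreading Supralaryngeal.
But [constricted glottis] is a dependent of Q-node, outside Supralaryngeal; it is therefore untouched by the spreading.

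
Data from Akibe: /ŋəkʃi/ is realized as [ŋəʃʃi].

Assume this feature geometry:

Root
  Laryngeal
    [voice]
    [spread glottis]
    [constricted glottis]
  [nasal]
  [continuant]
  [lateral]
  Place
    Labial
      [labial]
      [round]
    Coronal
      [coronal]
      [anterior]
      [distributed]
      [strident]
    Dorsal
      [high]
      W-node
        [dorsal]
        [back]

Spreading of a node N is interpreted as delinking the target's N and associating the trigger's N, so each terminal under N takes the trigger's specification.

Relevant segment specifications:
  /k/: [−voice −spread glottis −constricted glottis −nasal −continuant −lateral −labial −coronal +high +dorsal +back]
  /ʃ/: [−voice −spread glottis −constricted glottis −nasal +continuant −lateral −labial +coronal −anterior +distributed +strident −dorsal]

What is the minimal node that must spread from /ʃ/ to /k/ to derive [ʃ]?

Feature comparison: [continuant], [coronal], [anterior], [distributed], [strident], [dorsal], [high], [back] differ between /k/ and [ʃ]; the remaining terminals match.
Tracing each changed feature up the tree, the paths first meet at Root; any lower node misses at least one of them.
Delinking /k/'s Root and associating /ʃ/'s Root gives precisely the feature bundle of [ʃ].

Root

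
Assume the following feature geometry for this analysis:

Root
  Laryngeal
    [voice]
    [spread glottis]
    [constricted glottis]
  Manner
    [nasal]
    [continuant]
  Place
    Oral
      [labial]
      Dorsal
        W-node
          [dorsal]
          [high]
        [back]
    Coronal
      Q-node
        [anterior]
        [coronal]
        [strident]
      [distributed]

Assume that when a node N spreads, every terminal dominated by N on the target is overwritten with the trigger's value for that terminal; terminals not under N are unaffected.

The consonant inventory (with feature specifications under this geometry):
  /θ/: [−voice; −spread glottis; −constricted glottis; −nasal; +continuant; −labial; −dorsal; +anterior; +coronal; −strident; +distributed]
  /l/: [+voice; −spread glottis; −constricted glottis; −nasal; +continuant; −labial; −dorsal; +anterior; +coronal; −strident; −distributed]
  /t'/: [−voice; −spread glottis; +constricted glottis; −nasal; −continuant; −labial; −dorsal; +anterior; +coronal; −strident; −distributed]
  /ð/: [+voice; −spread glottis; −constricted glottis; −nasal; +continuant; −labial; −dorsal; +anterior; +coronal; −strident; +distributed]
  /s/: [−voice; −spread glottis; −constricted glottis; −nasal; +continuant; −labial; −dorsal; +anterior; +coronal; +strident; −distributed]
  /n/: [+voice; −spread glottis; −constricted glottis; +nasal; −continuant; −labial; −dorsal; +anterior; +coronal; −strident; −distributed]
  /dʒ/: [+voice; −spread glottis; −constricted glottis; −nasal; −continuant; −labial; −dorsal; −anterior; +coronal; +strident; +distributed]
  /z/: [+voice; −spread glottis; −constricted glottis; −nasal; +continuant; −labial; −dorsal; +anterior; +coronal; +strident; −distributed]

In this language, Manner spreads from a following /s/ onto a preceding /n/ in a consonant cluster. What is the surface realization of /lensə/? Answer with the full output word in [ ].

[lelsə]

The Manner node dominates the terminals [nasal], [continuant].
The target acquires /s/'s values for everything under Manner — [−nasal], [+continuant] — while keeping its own [voice], [spread glottis], [constricted glottis], ….
The resulting bundle matches /l/ in the inventory; substituting it for /n/ gives [lelsə].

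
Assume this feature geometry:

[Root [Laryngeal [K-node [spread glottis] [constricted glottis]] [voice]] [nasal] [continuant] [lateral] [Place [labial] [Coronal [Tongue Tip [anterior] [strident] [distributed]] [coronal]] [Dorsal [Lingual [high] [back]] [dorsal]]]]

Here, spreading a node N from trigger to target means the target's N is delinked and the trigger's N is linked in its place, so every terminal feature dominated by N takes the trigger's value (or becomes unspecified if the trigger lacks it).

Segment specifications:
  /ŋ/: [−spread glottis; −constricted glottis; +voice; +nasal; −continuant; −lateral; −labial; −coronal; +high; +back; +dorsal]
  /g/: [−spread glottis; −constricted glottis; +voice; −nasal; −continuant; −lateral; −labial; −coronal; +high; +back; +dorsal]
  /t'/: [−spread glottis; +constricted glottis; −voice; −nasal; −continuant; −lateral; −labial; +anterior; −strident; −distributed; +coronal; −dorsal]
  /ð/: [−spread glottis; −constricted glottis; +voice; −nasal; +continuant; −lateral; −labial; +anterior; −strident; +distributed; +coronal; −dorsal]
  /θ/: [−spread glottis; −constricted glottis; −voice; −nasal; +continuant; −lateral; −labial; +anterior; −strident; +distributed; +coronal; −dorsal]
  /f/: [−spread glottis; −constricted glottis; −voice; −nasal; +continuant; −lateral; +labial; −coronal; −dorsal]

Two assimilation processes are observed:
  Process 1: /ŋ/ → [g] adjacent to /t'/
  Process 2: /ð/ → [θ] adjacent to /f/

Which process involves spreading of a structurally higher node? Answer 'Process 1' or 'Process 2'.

Process 1: the feature that changes is [nasal]; the minimal node is [nasal] (depth 1).
Process 2: the feature that changes is [voice]; the minimal node is [voice] (depth 2).
[nasal] is closer to Root than [voice], so Process 1 spreads the higher node.

Process 1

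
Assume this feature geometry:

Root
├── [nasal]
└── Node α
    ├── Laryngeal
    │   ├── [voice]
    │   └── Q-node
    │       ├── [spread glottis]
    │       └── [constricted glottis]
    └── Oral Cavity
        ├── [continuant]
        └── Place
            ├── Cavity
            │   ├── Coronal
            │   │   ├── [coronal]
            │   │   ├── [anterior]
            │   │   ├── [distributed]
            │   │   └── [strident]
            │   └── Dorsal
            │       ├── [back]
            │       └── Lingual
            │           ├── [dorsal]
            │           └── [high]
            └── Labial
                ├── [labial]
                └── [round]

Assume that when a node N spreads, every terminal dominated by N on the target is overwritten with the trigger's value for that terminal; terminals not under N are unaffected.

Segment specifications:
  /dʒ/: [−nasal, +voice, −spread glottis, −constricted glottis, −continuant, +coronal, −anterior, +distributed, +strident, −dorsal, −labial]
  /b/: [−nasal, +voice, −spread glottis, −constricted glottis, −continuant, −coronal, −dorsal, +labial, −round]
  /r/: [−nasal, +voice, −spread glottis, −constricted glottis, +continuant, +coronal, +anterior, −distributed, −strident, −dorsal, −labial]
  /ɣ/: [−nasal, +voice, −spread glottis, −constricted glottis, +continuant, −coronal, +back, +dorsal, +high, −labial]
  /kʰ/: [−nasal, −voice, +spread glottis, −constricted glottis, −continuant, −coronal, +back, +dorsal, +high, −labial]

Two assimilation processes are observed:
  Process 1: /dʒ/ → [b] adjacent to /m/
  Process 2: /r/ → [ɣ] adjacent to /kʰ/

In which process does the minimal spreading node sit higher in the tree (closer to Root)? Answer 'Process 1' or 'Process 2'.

Process 1: the features that change are [labial], [round], [coronal], [anterior], [distributed], [strident]; the minimal node is Place (depth 3).
Process 2: the features that change are [coronal], [anterior], [distributed], [strident], [dorsal], [high], [back]; the minimal node is Cavity (depth 4).
Depth 3 < depth 4; Process 1 involves the structurally higher constituent Place.

Process 1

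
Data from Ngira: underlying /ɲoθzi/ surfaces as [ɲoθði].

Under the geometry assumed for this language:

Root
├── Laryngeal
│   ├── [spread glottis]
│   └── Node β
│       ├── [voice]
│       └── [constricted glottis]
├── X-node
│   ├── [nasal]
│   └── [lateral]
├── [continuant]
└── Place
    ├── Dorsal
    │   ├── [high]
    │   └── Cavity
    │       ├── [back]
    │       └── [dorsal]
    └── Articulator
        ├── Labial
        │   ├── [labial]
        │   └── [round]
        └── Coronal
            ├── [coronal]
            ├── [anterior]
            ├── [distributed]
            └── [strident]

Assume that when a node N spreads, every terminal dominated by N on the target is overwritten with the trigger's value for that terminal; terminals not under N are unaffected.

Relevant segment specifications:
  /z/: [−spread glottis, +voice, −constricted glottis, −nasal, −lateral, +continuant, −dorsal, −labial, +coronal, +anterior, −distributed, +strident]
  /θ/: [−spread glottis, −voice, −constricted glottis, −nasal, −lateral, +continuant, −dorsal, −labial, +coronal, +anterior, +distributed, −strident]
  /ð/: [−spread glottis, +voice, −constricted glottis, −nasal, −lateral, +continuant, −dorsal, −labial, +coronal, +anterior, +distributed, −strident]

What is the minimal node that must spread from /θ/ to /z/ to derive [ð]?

Comparing /z/ with its surface form [ð], the features that change are [distributed], [strident].
These terminals are all dominated by Coronal, and no proper subconstituent of Coronal covers them all; Coronal is their lowest common ancestor.
Spreading Coronal from /θ/ overwrites each of those terminals with /θ/'s values, yielding exactly [ð].
[voice] stays as in /z/ although /θ/ differs there, so no node dominating it spread; among the remaining candidates Coronal is the lowest that derives the output.

Coronal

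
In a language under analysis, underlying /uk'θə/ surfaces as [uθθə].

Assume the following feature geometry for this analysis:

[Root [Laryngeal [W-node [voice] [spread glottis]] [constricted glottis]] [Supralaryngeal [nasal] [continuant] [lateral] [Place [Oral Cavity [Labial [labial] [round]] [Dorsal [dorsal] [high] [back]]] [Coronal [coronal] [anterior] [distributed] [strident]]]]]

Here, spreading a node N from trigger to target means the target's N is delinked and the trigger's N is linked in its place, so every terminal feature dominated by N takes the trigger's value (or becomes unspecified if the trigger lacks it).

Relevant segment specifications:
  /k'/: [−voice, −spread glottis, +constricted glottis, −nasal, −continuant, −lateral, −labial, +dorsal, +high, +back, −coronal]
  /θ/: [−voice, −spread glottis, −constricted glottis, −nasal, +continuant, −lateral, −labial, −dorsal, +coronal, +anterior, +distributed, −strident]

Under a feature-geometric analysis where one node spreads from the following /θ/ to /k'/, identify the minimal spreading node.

Comparing /k'/ with its surface form [θ], the features that change are [constricted glottis], [continuant], [coronal], [anterior], [distributed], [strident], [dorsal], [high], [back].
The smallest constituent containing every changed terminal is Root — each of its daughters lacks at least one of the affected features.
If Root spreads, every terminal under it takes /θ/'s value, producing [θ] as observed.

Root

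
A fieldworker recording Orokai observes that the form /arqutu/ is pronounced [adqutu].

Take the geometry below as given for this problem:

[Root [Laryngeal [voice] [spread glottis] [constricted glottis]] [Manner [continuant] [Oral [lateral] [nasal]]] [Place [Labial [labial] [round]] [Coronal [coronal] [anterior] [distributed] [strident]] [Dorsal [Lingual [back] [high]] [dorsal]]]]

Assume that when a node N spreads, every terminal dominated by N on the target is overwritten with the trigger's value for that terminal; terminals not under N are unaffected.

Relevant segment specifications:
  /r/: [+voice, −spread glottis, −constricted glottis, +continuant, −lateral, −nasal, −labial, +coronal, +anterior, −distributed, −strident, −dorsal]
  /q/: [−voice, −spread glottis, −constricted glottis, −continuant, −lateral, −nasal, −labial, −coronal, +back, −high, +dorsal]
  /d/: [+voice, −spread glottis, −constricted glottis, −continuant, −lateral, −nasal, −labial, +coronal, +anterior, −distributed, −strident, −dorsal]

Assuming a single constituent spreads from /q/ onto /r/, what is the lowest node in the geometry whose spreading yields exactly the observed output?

/r/ and [d] differ in [continuant]; every other specified feature is identical.
Since just one terminal is affected and it takes /q/'s value, spreading the terminal [continuant] alone is sufficient and minimal.
Features on which the two segments disagree outside [continuant], such as [voice], [coronal], are unchanged — nothing dominating them spread, and [continuant] is the minimal sufficient constituent.

[continuant]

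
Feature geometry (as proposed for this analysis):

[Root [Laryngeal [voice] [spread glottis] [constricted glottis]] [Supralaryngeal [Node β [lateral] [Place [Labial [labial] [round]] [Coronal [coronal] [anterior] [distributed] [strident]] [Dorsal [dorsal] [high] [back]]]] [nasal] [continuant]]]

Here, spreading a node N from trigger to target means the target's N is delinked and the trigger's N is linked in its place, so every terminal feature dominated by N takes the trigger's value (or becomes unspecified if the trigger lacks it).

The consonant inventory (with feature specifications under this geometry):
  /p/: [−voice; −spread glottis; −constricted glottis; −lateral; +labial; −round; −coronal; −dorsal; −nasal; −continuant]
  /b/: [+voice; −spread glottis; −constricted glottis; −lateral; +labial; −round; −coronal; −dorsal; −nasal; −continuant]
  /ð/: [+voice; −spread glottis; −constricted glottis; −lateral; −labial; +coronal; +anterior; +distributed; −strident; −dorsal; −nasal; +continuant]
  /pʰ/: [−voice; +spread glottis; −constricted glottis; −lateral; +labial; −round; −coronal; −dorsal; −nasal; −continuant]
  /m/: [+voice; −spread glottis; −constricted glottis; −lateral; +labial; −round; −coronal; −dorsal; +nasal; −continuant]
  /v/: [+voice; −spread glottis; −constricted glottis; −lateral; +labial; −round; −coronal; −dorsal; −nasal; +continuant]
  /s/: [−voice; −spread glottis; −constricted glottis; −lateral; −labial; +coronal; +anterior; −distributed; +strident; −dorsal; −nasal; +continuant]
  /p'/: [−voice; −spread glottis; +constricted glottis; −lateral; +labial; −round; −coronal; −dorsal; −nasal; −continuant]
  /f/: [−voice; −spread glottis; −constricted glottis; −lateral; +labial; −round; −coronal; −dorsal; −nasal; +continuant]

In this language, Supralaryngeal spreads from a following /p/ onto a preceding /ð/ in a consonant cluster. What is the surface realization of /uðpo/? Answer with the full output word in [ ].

[ubpo]

Supralaryngeal immediately or transitively dominates [lateral], [labial], [round], [coronal], [anterior], [distributed], [strident], [dorsal], [high], [back], [nasal], [continuant].
After delinking /ð/'s Supralaryngeal and linking /p/'s, the affected terminals become [−lateral], [+labial], [−round], [−coronal], [−dorsal], [−nasal], [−continuant]; [voice], [spread glottis], [constricted glottis] (outside Supralaryngeal) are retained from /ð/.
The resulting bundle matches /b/ in the inventory; substituting it for /ð/ gives [ubpo].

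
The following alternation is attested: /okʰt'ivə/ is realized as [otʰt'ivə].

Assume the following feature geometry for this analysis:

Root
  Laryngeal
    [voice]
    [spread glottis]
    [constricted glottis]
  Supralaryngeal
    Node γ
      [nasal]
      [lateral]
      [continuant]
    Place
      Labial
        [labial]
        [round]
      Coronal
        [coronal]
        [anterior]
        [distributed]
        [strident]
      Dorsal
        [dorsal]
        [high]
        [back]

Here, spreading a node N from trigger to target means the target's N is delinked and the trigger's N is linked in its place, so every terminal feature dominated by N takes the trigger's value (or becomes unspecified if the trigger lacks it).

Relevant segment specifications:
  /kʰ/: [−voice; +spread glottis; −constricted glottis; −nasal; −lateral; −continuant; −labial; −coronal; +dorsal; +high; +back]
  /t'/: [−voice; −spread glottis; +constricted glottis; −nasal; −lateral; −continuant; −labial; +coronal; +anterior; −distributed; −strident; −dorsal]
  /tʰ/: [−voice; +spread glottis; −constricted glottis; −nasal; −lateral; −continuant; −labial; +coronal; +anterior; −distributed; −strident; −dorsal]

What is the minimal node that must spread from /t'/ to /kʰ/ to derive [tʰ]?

The alternation /kʰ/ → [tʰ] changes [coronal], [anterior], [distributed], [strident], [dorsal], [high], [back] and nothing else.
In this geometry the lowest node dominating all of them is Place: every daughter of Place dominates only a proper subset, so no lower node suffices.
Delinking /kʰ/'s Place and associating /t'/'s Place gives precisely the feature bundle of [tʰ].
[constricted glottis], [spread glottis] stay as in /kʰ/ although /t'/ differs there, so no node dominating them spread; among the remaining candidates Place is the lowest that derives the output.

Place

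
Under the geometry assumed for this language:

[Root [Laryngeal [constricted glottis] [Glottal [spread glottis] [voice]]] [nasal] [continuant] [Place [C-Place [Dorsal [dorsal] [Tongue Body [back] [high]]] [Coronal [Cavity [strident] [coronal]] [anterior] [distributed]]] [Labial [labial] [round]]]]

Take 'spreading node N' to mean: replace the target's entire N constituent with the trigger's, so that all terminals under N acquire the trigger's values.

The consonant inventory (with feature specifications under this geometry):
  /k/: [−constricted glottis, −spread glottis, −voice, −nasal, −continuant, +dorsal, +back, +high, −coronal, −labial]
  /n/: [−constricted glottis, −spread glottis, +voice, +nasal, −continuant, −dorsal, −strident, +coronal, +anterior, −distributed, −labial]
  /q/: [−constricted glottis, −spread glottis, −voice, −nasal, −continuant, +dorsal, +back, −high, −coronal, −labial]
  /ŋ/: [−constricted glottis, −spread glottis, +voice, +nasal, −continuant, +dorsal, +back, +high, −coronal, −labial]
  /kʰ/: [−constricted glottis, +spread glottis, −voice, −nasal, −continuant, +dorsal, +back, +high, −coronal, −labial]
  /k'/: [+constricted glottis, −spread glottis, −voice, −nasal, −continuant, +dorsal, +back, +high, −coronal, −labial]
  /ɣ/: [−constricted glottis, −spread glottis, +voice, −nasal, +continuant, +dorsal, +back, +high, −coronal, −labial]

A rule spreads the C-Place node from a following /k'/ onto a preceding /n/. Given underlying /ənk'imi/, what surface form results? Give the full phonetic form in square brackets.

[əŋk'imi]

Terminals under C-Place in this geometry: [dorsal], [back], [high], [strident], [coronal], [anterior], [distributed].
The target acquires /k'/'s values for everything under C-Place — [+dorsal], [+back], [+high], [−coronal] — while keeping its own [constricted glottis], [spread glottis], [voice], ….
This feature bundle is that of [ŋ], so /ənk'imi/ surfaces as [əŋk'imi].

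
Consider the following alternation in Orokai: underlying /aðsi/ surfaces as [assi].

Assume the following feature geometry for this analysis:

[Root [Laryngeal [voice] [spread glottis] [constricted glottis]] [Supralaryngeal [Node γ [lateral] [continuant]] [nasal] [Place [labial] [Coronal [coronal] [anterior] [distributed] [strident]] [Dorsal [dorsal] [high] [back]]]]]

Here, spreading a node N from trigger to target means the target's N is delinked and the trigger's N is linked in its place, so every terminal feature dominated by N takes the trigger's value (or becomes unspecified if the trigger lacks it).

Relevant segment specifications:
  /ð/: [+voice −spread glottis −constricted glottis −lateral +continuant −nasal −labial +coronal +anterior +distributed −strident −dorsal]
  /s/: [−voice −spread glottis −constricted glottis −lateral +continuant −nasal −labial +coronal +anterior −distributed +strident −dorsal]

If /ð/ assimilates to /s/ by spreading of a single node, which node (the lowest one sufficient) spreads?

The alternation /ð/ → [s] changes [voice], [distributed], [strident] and nothing else.
These terminals are all dominated by Root, and no proper subconstituent of Root covers them all; Root is their lowest common ancestor.
Delinking /ð/'s Root and associating /s/'s Root gives precisely the feature bundle of [s].

Root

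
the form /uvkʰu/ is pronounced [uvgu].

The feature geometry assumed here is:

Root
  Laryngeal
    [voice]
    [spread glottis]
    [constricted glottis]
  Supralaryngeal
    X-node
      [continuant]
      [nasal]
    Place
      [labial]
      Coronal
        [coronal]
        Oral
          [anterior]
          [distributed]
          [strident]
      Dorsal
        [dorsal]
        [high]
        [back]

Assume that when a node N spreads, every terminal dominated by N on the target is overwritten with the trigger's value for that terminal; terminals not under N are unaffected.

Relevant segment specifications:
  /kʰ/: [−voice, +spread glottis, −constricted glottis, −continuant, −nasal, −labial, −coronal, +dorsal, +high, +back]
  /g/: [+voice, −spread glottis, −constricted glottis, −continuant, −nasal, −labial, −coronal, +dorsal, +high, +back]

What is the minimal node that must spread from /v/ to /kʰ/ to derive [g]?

Laryngeal

The alternation /kʰ/ → [g] changes [voice], [spread glottis] and nothing else.
Tracing each changed feature up the tree, the paths first meet at Laryngeal; any lower node misses at least one of them.
If Laryngeal spreads, every terminal under it takes /v/'s value, producing [g] as observed.
Since [labial], [dorsal] are preserved even though /v/ disagrees there, no node above Laryngeal spread.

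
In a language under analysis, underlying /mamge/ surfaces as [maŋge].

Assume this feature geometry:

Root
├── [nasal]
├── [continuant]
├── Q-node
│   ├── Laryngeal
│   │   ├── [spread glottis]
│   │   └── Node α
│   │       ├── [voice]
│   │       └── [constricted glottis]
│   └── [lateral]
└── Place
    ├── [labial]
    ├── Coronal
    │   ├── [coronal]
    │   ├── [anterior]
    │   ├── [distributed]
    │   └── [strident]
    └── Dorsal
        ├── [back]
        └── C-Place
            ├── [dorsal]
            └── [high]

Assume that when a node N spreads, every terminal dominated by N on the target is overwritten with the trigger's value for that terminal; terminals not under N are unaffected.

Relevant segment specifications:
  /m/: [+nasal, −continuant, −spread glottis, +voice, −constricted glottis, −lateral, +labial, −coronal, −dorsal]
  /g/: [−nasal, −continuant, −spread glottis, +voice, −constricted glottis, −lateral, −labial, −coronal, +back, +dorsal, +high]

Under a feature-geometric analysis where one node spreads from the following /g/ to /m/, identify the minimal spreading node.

/m/ and [ŋ] differ in [labial], [dorsal], [high], [back]; every other specified feature is identical.
These terminals are all dominated by Place, and no proper subconstituent of Place covers them all; Place is their lowest common ancestor.
Delinking /m/'s Place and associating /g/'s Place gives precisely the feature bundle of [ŋ].
Had Root spread, [nasal] would have taken /g/'s value; it stays as in /m/, confirming the spreading constituent is exactly Place.

Place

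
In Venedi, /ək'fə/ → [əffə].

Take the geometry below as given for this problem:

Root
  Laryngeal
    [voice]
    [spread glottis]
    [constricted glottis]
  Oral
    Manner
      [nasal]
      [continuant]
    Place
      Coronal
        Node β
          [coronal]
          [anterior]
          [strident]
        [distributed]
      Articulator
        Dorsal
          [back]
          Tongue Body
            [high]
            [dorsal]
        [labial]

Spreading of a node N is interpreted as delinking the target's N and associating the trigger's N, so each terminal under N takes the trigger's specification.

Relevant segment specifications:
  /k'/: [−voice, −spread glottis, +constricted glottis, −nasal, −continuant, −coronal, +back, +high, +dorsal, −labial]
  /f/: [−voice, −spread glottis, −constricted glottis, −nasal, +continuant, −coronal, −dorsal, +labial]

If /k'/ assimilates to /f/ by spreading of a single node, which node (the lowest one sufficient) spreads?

/k'/ and [f] differ in [constricted glottis], [continuant], [labial], [dorsal], [high], [back]; every other specified feature is identical.
The smallest constituent containing every changed terminal is Root — each of its daughters lacks at least one of the affected features.
Spreading Root from /f/ overwrites each of those terminals with /f/'s values, yielding exactly [f].

Root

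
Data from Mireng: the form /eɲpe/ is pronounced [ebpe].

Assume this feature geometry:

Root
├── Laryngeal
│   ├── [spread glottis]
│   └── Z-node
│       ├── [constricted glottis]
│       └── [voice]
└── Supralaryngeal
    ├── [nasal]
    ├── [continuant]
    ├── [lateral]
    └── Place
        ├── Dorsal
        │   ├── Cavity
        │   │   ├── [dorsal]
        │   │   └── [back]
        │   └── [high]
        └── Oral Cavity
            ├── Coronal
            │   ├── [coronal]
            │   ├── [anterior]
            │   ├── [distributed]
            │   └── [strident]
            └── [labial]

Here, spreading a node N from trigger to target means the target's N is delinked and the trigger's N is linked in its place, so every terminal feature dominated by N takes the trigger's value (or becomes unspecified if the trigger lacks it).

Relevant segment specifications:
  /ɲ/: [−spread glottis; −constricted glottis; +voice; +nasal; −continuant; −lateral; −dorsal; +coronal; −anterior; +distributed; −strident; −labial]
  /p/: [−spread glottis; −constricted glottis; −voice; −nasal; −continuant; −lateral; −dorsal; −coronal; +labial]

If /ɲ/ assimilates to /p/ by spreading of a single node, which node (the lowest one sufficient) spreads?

/ɲ/ and [b] differ in [nasal], [labial], [coronal], [anterior], [distributed], [strident]; every other specified feature is identical.
In this geometry the lowest node dominating all of them is Supralaryngeal: every daughter of Supralaryngeal dominates only a proper subset, so no lower node suffices.
Spreading Supralaryngeal from /p/ overwrites each of those terminals with /p/'s values, yielding exactly [b].
Had Root spread, [voice] would have taken /p/'s value; it stays as in /ɲ/, confirming the spreading constituent is exactly Supralaryngeal.

Supralaryngeal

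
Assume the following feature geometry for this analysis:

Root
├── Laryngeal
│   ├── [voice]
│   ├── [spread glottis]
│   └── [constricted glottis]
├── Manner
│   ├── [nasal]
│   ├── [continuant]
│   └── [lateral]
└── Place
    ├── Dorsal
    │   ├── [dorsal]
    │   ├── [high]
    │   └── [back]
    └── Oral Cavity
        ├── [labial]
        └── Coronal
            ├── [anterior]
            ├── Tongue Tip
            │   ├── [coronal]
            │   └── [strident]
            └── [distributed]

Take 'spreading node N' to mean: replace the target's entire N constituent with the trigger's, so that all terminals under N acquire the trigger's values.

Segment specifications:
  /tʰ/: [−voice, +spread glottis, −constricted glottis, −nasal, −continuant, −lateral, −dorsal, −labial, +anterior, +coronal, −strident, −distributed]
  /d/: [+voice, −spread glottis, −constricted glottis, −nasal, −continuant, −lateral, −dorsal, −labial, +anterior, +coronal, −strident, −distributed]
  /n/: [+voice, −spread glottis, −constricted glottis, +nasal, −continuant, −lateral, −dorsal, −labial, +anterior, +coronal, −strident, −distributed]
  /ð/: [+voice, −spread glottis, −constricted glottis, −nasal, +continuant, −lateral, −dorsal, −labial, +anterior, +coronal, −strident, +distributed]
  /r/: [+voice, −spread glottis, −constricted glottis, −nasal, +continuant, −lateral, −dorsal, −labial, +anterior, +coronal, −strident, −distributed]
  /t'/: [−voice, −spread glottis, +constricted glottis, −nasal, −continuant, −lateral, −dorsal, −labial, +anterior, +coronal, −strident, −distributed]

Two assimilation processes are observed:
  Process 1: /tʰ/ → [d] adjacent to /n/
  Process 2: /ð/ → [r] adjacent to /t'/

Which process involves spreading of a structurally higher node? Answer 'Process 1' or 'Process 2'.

In Process 1, [voice], [spread glottis] change, so the minimal spreading node is Laryngeal at depth 1.
Process 2 alters [distributed]; the lowest dominating node is [distributed] (depth 4 from Root).
Laryngeal (depth 1) sits above [distributed] (depth 4), making Process 1 the one with the higher spreading node.

Process 1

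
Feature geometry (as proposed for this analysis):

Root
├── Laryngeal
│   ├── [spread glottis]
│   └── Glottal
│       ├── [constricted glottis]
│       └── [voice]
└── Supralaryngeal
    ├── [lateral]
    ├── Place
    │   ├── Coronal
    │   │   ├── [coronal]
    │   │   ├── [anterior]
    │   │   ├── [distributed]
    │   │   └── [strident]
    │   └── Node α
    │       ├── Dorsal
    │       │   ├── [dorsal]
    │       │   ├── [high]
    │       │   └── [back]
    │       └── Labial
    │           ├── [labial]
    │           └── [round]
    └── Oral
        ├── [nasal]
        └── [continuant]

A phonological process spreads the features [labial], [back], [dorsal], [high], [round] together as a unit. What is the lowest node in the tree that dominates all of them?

[labial] is immediately dominated by Labial.
[back] is immediately dominated by Dorsal.
[dorsal] is immediately dominated by Dorsal.
[high] is immediately dominated by Dorsal.
[round] is immediately dominated by Labial.
Node α is the lowest common ancestor — every listed feature sits under it, and no single subconstituent of Node α covers them all.

Node α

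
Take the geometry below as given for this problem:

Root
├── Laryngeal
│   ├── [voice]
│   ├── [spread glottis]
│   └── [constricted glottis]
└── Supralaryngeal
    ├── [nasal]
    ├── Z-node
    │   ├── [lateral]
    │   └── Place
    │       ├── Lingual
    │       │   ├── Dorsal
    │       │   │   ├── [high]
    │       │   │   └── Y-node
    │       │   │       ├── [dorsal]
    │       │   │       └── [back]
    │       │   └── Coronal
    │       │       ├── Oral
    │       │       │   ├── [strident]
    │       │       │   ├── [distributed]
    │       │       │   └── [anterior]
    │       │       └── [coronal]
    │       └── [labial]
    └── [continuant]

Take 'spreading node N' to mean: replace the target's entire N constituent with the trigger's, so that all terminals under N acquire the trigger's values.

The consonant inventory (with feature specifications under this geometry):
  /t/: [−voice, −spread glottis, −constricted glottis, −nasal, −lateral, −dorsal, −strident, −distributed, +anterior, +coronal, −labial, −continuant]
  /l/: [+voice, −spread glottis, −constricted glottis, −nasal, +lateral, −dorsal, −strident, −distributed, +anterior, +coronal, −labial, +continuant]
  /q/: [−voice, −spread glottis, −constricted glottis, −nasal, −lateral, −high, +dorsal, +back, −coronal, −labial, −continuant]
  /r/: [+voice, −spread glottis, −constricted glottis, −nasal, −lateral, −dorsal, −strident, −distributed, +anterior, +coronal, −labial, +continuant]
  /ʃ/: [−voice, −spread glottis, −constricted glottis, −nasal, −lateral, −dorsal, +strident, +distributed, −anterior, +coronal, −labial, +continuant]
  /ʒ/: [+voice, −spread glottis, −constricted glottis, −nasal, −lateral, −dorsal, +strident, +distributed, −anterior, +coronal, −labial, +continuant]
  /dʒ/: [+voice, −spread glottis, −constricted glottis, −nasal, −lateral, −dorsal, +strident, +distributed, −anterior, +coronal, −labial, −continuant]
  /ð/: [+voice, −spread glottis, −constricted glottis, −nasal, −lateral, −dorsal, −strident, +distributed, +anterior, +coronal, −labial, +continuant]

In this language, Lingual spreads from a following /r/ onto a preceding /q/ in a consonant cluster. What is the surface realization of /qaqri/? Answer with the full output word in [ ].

Terminals under Lingual in this geometry: [high], [dorsal], [back], [strident], [distributed], [anterior], [coronal].
The target acquires /r/'s values for everything under Lingual — [−dorsal], [−strident], [−distributed], [+anterior], [+coronal] — while keeping its own [voice], [spread glottis], [constricted glottis], ….
This feature bundle is that of [t], so /qaqri/ surfaces as [qatri].

[qatri]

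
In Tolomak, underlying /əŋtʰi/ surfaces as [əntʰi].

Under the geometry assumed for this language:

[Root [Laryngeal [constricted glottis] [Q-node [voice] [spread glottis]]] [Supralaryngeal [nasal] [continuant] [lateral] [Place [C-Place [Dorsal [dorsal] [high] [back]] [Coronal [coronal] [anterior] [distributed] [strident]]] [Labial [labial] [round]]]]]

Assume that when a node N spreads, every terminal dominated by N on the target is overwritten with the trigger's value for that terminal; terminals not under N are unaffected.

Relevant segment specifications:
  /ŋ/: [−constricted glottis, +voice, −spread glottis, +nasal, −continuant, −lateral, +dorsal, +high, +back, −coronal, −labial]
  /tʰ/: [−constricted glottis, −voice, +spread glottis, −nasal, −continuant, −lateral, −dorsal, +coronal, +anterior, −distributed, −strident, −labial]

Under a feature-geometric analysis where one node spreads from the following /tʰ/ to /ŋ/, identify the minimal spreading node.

Feature comparison: [coronal], [anterior], [distributed], [strident], [dorsal], [high], [back] differ between /ŋ/ and [n]; the remaining terminals match.
These terminals are all dominated by C-Place, and no proper subconstituent of C-Place covers them all; C-Place is their lowest common ancestor.
Delinking /ŋ/'s C-Place and associating /tʰ/'s C-Place gives precisely the feature bundle of [n].
Features on which the two segments disagree outside C-Place, such as [spread glottis], [nasal], are unchanged — nothing dominating them spread, and C-Place is the minimal sufficient constituent.

C-Place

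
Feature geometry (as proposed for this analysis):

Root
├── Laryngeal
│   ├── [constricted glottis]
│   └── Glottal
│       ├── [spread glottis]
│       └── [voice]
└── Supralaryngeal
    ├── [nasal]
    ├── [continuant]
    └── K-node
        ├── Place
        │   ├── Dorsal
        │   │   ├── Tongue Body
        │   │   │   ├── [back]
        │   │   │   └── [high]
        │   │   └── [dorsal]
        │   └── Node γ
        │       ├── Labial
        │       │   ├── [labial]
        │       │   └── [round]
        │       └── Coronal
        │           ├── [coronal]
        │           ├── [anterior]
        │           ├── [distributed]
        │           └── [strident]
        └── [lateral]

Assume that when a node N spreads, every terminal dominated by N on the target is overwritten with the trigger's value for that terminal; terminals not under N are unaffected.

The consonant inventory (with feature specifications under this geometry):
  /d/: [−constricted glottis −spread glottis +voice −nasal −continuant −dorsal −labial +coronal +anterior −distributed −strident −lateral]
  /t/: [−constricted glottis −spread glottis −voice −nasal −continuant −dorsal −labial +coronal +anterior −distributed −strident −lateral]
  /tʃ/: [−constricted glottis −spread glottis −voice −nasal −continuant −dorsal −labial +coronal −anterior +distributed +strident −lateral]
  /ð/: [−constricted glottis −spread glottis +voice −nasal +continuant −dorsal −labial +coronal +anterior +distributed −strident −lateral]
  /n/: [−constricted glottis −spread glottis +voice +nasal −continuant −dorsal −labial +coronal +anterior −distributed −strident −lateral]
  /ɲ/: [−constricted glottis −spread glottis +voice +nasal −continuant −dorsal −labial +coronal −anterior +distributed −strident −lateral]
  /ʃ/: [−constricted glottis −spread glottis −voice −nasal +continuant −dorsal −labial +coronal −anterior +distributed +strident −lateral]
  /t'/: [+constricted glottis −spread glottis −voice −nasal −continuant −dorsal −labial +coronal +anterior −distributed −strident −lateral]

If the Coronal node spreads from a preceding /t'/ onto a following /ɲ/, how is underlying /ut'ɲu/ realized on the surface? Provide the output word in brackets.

[ut'nu]

The Coronal node dominates the terminals [coronal], [anterior], [distributed], [strident].
The target acquires /t'/'s values for everything under Coronal — [+coronal], [+anterior], [−distributed], [−strident] — while keeping its own [constricted glottis], [spread glottis], [voice], ….
Among the inventory, only /n/ has exactly this specification, giving the surface form [ut'nu].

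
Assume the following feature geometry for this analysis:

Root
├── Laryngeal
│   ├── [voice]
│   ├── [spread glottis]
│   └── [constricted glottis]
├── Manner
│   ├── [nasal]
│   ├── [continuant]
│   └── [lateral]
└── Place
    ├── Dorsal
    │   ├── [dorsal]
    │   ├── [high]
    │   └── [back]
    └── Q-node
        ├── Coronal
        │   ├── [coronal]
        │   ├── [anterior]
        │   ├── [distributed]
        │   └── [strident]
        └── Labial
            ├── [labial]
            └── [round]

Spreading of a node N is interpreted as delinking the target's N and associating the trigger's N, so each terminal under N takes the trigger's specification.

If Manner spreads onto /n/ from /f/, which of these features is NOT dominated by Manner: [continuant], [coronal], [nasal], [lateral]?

[coronal]

The terminals dominated by Manner are [nasal], [continuant], [lateral].
Of the listed options, [lateral], [continuant], [nasal] are among these and would be overwritten by spreading Manner.
[coronal] is not within the Manner subtree (it hangs from Coronal), so /n/'s [coronal] value survives.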